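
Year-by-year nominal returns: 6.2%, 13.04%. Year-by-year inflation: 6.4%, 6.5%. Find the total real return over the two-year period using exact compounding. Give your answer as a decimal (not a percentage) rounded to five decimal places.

0.05941

Nominal growth factor = 1.0620 × 1.1304 = 1.200485
Price-level growth factor = 1.0640 × 1.0650 = 1.133160
Real growth factor = 1.200485 / 1.133160 = 1.059413
Total real return = 1.059413 − 1 → 0.05941.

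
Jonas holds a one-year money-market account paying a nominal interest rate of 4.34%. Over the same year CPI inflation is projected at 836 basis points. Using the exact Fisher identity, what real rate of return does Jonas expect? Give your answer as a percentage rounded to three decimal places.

By the Fisher identity, 1 + r = (1 + i)/(1 + π).
1 + r = 1.04340 / 1.08360 = 0.962901
r = 0.962901 − 1 = -3.7099%, i.e. -3.710%.

-3.710%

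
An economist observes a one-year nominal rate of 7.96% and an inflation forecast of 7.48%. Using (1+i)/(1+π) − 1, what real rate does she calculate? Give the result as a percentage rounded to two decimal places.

0.45%

By the Fisher equation, 1 + r = (1 + i)/(1 + π).
1 + r = 1.07960 / 1.07480 = 1.004466
r = 1.004466 − 1 = 0.4466%, i.e. 0.45%.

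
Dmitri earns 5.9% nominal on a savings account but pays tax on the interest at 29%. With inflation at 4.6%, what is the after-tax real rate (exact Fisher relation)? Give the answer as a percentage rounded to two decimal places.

After-tax nominal return = 5.9% × (1 − 0.29) = 4.1890%.
1 + r = 1.04189 / 1.04600 = 0.996071
After-tax real rate = 0.996071 − 1 → -0.39%.

-0.39%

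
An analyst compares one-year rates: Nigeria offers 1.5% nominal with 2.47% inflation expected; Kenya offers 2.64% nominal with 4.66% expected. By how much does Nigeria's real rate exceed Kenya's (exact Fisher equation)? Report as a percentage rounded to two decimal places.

Nigeria: (1 + 0.0150)/(1 + 0.0247) − 1 = -0.9466%
Kenya: (1 + 0.0264)/(1 + 0.0466) − 1 = -1.9301%
Differential = -0.9466% − (-1.9301%) = 0.9834% → 0.98%.

0.98%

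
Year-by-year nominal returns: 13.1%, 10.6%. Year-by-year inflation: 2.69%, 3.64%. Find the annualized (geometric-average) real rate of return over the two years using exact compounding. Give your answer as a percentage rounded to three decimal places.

Compound the nominal returns: 1.1310 × 1.1060 = 1.25088600.
Compound inflation: 1.0269 × 1.0364 = 1.06427916.
Deflate: 1.25088600 / 1.06427916 = 1.17533637.
Annualized real rate = 1.17533637^(1/2) − 1 = 8.4129% → 8.413%.

8.413%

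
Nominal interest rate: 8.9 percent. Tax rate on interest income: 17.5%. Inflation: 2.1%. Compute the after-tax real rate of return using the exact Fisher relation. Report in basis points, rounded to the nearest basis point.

513 basis points

After-tax nominal return = 8.9% × (1 − 0.175) = 7.3425%.
1 + r = 1.073425 / 1.02100 = 1.051347
After-tax real rate = 1.051347 − 1 → 513 basis points.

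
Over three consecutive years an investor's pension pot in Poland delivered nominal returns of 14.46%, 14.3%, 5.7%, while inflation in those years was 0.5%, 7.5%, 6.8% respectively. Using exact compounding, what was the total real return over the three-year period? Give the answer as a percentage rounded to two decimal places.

Nominal growth factor = 1.1446 × 1.1430 × 1.0570 = 1.382850
Price-level growth factor = 1.0050 × 1.0750 × 1.0680 = 1.153841
Real growth factor = 1.382850 / 1.153841 = 1.198476
Total real return = 1.198476 − 1 → 19.85%.

19.85%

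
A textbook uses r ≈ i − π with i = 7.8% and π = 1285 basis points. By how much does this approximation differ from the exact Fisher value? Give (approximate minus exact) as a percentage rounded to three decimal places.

-0.575%

Approximate: r ≈ 7.800% − 12.850% = -5.0500%
Exact: (1 + 0.0780)/(1 + 0.1285) − 1 = -4.4750%
Error = -5.0500% − (-4.4750%) = -0.5750% → -0.575%.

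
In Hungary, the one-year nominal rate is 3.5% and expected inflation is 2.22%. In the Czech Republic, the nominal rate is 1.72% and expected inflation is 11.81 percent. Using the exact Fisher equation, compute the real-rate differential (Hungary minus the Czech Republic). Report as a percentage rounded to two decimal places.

Hungary: (1 + 0.0350)/(1 + 0.0222) − 1 = 1.2522%
The Czech Republic: (1 + 0.0172)/(1 + 0.1181) − 1 = -9.0242%
Differential = 1.2522% − (-9.0242%) = 10.2764% → 10.28%.

10.28%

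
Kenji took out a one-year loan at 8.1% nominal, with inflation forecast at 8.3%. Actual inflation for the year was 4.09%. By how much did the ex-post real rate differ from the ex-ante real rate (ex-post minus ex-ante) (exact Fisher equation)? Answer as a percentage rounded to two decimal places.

Ex-ante: (1 + 0.0810)/(1 + 0.0830) − 1 = -0.1847%
Ex-post: (1 + 0.0810)/(1 + 0.0409) − 1 = 3.8524%
Difference (ex-post − ex-ante) = 4.0371% → 4.04%.

4.04%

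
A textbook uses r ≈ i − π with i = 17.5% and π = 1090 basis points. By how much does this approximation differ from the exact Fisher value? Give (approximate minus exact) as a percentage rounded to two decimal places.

0.65%

Approximate: r ≈ 17.500% − 10.900% = 6.6000%
Exact: (1 + 0.1750)/(1 + 0.1090) − 1 = 5.9513%
Error = 6.6000% − 5.9513% = 0.6487% → 0.65%.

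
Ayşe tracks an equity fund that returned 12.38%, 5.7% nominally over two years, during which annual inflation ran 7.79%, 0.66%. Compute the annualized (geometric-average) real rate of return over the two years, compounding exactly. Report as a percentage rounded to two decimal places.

Nominal growth factor = 1.1238 × 1.0570 = 1.18785660
Price-level growth factor = 1.0779 × 1.0066 = 1.08501414
Real growth factor = 1.18785660 / 1.08501414 = 1.09478444
Annualized real rate = 1.09478444^(1/2) − 1 = 4.6319% → 4.63%.

4.63%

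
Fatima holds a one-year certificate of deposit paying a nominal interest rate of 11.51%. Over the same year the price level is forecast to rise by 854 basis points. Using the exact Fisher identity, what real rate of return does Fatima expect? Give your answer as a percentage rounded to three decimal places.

2.736%

By the Fisher identity, 1 + r = (1 + i)/(1 + π).
1 + r = 1.11510 / 1.08540 = 1.027363
r = 1.027363 − 1 = 2.7363%, i.e. 2.736%.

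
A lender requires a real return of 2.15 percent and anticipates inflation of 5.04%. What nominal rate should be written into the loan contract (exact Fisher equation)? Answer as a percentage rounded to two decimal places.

(1 + i) = (1 + r)(1 + π) = 1.02150 × 1.05040 = 1.0729836
i = 1.0729836 − 1, so the required nominal rate is 7.30%.

7.30%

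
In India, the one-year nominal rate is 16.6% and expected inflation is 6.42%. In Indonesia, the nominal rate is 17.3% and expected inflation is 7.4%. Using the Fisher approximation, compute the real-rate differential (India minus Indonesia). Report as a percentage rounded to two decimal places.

India: 16.6% − 6.42% = 10.180%
Indonesia: 17.3% − 7.4% = 9.900%
Differential = 0.280% → 0.28%.

0.28%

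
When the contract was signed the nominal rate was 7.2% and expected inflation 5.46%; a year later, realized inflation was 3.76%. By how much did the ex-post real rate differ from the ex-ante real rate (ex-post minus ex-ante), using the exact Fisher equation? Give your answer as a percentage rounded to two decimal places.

Ex-ante: (1 + 0.0720)/(1 + 0.0546) − 1 = 1.6499%
Ex-post: (1 + 0.0720)/(1 + 0.0376) − 1 = 3.3153%
Difference (ex-post − ex-ante) = 1.6654% → 1.67%.

1.67%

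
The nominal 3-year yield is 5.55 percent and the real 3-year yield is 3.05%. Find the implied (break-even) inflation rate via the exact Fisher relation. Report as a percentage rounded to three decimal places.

(1 + π) = (1 + i)/(1 + r) = 1.05550 / 1.03050 = 1.024260
Break-even inflation = 1.024260 − 1 → 2.426%.

2.426%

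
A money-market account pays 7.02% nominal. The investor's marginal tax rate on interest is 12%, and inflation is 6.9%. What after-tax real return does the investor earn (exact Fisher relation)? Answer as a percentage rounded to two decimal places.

After-tax nominal return = 7.02% × (1 − 0.12) = 6.1776%.
1 + r = 1.061776 / 1.06900 = 0.993242
After-tax real rate = 0.993242 − 1 → -0.68%.

-0.68%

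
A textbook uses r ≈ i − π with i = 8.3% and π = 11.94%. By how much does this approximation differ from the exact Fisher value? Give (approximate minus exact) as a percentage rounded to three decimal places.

Approximate: r ≈ 8.300% − 11.940% = -3.6400%
Exact: (1 + 0.0830)/(1 + 0.1194) − 1 = -3.2517%
Error = -3.6400% − (-3.2517%) = -0.3883% → -0.388%.

-0.388%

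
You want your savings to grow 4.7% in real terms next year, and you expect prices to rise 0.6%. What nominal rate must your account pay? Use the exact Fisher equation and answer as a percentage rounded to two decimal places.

(1 + i) = (1 + r)(1 + π) = 1.04700 × 1.00600 = 1.053282
i = 1.053282 − 1, so the required nominal rate is 5.33%.

5.33%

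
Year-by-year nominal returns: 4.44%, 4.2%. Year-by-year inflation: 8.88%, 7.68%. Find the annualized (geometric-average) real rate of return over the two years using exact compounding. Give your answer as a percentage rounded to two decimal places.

-3.66%

Compound the nominal returns: 1.0444 × 1.0420 = 1.08826480.
Compound inflation: 1.0888 × 1.0768 = 1.17241984.
Deflate: 1.08826480 / 1.17241984 = 0.92822107.
Annualized real rate = 0.92822107^(1/2) − 1 = -3.6558% → -3.66%.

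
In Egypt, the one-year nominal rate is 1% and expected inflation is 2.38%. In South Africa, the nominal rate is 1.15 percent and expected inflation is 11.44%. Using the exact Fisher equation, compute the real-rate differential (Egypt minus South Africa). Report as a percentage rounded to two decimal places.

7.89%

Egypt: (1 + 0.0100)/(1 + 0.0238) − 1 = -1.3479%
South Africa: (1 + 0.0115)/(1 + 0.1144) − 1 = -9.2337%
Differential = -1.3479% − (-9.2337%) = 7.8857% → 7.89%.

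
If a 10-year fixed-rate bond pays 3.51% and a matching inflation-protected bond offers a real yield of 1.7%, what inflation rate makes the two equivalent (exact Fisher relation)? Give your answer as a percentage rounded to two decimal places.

(1 + π) = (1 + i)/(1 + r) = 1.03510 / 1.01700 = 1.017797
Break-even inflation = 1.017797 − 1 → 1.78%.

1.78%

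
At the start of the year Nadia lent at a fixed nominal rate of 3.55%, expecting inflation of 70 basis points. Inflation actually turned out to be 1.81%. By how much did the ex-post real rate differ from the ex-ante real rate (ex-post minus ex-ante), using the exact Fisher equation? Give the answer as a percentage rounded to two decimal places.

Ex-ante: (1 + 0.0355)/(1 + 0.0070) − 1 = 2.8302%
Ex-post: (1 + 0.0355)/(1 + 0.0181) − 1 = 1.7091%
Difference (ex-post − ex-ante) = -1.1211% → -1.12%.

-1.12%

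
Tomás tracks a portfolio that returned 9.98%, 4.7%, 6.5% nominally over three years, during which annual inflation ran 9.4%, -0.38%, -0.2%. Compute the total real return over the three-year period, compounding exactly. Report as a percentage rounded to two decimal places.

12.75%

Nominal growth factor = 1.0998 × 1.0470 × 1.0650 = 1.226337
Price-level growth factor = 1.0940 × 0.9962 × 0.9980 = 1.087663
Real growth factor = 1.226337 / 1.087663 = 1.127498
Total real return = 1.127498 − 1 → 12.75%.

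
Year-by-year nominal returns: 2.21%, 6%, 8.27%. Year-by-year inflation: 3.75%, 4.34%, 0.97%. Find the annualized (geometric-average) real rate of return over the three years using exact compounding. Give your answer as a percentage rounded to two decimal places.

2.38%

Compound the nominal returns: 1.0221 × 1.0600 × 1.0827 = 1.17302533.
Compound inflation: 1.0375 × 1.0434 × 1.0097 = 1.09302802.
Deflate: 1.17302533 / 1.09302802 = 1.07318871.
Annualized real rate = 1.07318871^(1/3) − 1 = 2.3824% → 2.38%.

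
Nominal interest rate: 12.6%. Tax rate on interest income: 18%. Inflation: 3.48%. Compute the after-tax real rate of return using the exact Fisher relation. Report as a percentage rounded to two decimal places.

After-tax nominal return = 12.6% × (1 − 0.18) = 10.3320%.
1 + r = 1.10332 / 1.03480 = 1.066216
After-tax real rate = 1.066216 − 1 → 6.62%.

6.62%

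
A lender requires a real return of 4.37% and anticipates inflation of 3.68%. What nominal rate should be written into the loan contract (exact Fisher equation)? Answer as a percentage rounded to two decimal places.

8.21%

(1 + i) = (1 + r)(1 + π) = 1.04370 × 1.03680 = 1.08210816
i = 1.08210816 − 1, so the required nominal rate is 8.21%.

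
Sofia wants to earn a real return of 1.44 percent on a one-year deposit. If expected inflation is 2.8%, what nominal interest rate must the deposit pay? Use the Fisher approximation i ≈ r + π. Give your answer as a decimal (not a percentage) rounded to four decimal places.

i ≈ r + π = 1.44% + 2.8% = 0.0424.

0.0424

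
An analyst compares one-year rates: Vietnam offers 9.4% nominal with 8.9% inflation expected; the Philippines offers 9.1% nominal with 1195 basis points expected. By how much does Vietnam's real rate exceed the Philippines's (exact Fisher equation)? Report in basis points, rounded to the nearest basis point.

Vietnam: (1 + 0.0940)/(1 + 0.0890) − 1 = 0.4591%
The Philippines: (1 + 0.0910)/(1 + 0.1195) − 1 = -2.5458%
Differential = 0.4591% − (-2.5458%) = 3.0049% → 300 basis points.

300 basis points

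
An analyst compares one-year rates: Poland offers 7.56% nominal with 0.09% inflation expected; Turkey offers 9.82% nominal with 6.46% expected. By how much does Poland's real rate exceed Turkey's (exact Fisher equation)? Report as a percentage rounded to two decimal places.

Poland: (1 + 0.0756)/(1 + 0.0009) − 1 = 7.4633%
Turkey: (1 + 0.0982)/(1 + 0.0646) − 1 = 3.1561%
Differential = 7.4633% − 3.1561% = 4.3072% → 4.31%.

4.31%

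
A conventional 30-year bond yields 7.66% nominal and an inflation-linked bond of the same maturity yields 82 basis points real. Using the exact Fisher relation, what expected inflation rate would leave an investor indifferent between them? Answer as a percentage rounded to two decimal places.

6.78%

(1 + π) = (1 + i)/(1 + r) = 1.07660 / 1.00820 = 1.067844
Break-even inflation = 1.067844 − 1 → 6.78%.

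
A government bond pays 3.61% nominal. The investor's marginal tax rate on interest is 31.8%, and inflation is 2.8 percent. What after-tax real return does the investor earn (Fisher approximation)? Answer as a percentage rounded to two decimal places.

-0.34%

After-tax nominal return = 3.61% × (1 − 0.318) = 2.46202%.
r ≈ 2.46202% − 2.8% → -0.34%.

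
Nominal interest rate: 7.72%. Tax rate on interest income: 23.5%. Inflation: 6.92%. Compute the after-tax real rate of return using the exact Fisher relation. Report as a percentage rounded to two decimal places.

After-tax nominal return = 7.72% × (1 − 0.235) = 5.9058%.
1 + r = 1.059058 / 1.06920 = 0.990514
After-tax real rate = 0.990514 − 1 → -0.95%.

-0.95%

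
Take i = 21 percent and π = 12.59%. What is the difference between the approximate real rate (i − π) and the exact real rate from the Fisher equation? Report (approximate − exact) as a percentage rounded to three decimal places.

0.940%

Approximate: r ≈ 21.000% − 12.590% = 8.4100%
Exact: (1 + 0.2100)/(1 + 0.1259) − 1 = 7.4696%
Error = 8.4100% − 7.4696% = 0.9404% → 0.940%.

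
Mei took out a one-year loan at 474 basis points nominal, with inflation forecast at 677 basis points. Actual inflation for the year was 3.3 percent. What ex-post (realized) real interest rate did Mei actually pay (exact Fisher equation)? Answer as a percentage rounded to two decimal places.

1.39%

Ex-post: (1 + 0.0474)/(1 + 0.0330) − 1 = 1.3940%
So the realized real rate is 1.39%.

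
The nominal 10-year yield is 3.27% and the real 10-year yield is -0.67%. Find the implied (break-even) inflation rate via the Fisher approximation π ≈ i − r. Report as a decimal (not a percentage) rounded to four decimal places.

π ≈ i − r = 3.27% − (-0.67%) → 0.0394.

0.0394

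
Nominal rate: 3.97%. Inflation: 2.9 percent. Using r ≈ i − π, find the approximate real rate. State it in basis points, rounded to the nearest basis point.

107 basis points

r ≈ i − π = 3.97% − 2.9% = 107 basis points.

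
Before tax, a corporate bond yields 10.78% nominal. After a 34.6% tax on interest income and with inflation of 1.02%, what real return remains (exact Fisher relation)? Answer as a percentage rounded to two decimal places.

5.97%

After-tax nominal return = 10.78% × (1 − 0.346) = 7.05012%.
1 + r = 1.0705012 / 1.01020 = 1.059692
After-tax real rate = 1.059692 − 1 → 5.97%.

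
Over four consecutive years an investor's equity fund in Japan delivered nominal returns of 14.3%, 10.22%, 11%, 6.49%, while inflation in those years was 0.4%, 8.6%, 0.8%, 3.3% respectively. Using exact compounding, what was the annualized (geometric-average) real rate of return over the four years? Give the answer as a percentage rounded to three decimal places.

7.017%

Compound the nominal returns: 1.1430 × 1.1022 × 1.1100 × 1.0649 = 1.48914999.
Compound inflation: 1.0040 × 1.0860 × 1.0080 × 1.0330 = 1.13533595.
Deflate: 1.48914999 / 1.13533595 = 1.31163818.
Annualized real rate = 1.31163818^(1/4) − 1 = 7.0172% → 7.017%.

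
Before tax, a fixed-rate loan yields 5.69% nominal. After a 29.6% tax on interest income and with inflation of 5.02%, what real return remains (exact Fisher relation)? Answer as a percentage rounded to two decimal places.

-0.97%

After-tax nominal return = 5.69% × (1 − 0.296) = 4.00576%.
1 + r = 1.0400576 / 1.05020 = 0.990342
After-tax real rate = 0.990342 − 1 → -0.97%.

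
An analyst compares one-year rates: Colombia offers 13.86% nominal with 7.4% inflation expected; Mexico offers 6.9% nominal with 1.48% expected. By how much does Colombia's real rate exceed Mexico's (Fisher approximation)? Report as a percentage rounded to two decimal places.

Colombia: 13.86% − 7.4% = 6.460%
Mexico: 6.9% − 1.48% = 5.420%
Differential = 1.040% → 1.04%.

1.04%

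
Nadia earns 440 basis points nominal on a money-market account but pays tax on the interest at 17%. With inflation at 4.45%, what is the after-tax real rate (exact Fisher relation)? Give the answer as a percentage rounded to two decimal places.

-0.76%

After-tax nominal return = 4.4% × (1 − 0.17) = 3.6520%.
1 + r = 1.03652 / 1.04450 = 0.992360
After-tax real rate = 0.992360 − 1 → -0.76%.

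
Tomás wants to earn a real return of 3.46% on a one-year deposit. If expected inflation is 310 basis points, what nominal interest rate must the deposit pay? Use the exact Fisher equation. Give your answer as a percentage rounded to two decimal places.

6.67%

(1 + i) = (1 + r)(1 + π) = 1.03460 × 1.03100 = 1.0666726
i = 1.0666726 − 1, so the required nominal rate is 6.67%.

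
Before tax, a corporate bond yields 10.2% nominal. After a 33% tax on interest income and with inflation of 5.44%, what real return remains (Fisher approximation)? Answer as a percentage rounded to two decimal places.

After-tax nominal return = 10.2% × (1 − 0.33) = 6.8340%.
r ≈ 6.8340% − 5.44% → 1.39%.

1.39%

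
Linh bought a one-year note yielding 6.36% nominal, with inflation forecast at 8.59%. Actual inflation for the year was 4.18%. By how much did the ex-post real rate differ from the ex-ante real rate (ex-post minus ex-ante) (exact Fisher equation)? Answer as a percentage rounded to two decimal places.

Ex-ante: (1 + 0.0636)/(1 + 0.0859) − 1 = -2.0536%
Ex-post: (1 + 0.0636)/(1 + 0.0418) − 1 = 2.0925%
Difference (ex-post − ex-ante) = 4.1461% → 4.15%.

4.15%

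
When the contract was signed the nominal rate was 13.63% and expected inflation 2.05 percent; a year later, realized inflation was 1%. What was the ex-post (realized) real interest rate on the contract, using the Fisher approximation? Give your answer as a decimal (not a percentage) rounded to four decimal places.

Ex-post: 13.63% − 1% = 12.630%
So the realized real rate is 0.1263.

0.1263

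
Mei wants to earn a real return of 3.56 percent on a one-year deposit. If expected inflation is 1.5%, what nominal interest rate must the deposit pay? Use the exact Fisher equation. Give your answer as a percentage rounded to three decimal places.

(1 + i) = (1 + r)(1 + π) = 1.03560 × 1.01500 = 1.051134
i = 1.051134 − 1, so the required nominal rate is 5.113%.

5.113%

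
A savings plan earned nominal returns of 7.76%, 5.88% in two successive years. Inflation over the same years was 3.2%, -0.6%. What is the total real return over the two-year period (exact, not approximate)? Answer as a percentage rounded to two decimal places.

11.23%

Compound the nominal returns: 1.0776 × 1.0588 = 1.140963.
Compound inflation: 1.0320 × 0.9940 = 1.025808.
Deflate: 1.140963 / 1.025808 = 1.112258.
Total real return = 1.112258 − 1 → 11.23%.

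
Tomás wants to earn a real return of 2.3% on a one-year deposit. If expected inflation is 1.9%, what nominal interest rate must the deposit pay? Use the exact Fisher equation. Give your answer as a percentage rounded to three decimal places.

4.244%

(1 + i) = (1 + r)(1 + π) = 1.02300 × 1.01900 = 1.042437
i = 1.042437 − 1, so the required nominal rate is 4.244%.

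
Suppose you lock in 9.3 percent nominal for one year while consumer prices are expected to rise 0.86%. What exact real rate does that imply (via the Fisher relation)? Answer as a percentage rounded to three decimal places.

By the Fisher relation, 1 + r = (1 + i)/(1 + π).
1 + r = 1.09300 / 1.00860 = 1.083680
r = 1.083680 − 1 = 8.3680%, i.e. 8.368%.

8.368%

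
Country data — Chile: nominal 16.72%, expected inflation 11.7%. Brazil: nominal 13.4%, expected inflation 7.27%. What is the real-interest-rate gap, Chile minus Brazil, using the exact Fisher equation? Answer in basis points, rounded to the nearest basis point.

Chile: (1 + 0.1672)/(1 + 0.1170) − 1 = 4.4942%
Brazil: (1 + 0.1340)/(1 + 0.0727) − 1 = 5.7146%
Differential = 4.4942% − 5.7146% = -1.2204% → -122 basis points.

-122 basis points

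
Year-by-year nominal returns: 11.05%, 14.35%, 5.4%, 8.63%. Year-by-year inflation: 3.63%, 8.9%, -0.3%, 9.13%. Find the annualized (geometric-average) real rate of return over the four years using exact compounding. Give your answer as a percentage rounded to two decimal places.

4.32%

Nominal growth factor = 1.1105 × 1.1435 × 1.0540 × 1.0863 = 1.45393544
Price-level growth factor = 1.0363 × 1.0890 × 0.9970 × 1.0913 = 1.22787086
Real growth factor = 1.45393544 / 1.22787086 = 1.18411104
Annualized real rate = 1.18411104^(1/4) − 1 = 4.3153% → 4.32%.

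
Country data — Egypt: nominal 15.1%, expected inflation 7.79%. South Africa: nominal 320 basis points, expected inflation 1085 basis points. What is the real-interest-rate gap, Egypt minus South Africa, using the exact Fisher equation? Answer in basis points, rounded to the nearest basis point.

1368 basis points

Egypt: (1 + 0.1510)/(1 + 0.0779) − 1 = 6.7817%
South Africa: (1 + 0.0320)/(1 + 0.1085) − 1 = -6.9012%
Differential = 6.7817% − (-6.9012%) = 13.6829% → 1368 basis points.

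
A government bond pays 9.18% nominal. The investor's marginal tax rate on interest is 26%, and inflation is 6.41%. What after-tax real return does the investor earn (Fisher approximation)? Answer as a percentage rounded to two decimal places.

0.38%

After-tax nominal return = 9.18% × (1 − 0.26) = 6.7932%.
r ≈ 6.7932% − 6.41% → 0.38%.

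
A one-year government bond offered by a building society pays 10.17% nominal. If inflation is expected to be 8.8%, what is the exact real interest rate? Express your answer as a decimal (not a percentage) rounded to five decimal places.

1 + r = 1.10170 / 1.08800 = 1.012592
r = 1.012592 − 1 = 1.2592%, i.e. 0.01259.

0.01259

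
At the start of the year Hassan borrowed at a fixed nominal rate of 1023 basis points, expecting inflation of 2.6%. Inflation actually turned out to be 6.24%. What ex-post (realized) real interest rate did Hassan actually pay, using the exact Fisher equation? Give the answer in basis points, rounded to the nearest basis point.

Ex-post: (1 + 0.1023)/(1 + 0.0624) − 1 = 3.7556%
So the realized real rate is 376 basis points.

376 basis points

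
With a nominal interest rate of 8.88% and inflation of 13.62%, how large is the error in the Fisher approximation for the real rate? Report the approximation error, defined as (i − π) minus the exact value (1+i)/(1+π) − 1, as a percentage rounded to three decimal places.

Approximate: r ≈ 8.880% − 13.620% = -4.7400%
Exact: (1 + 0.0888)/(1 + 0.1362) − 1 = -4.1718%
Error = -4.7400% − (-4.1718%) = -0.5682% → -0.568%.

-0.568%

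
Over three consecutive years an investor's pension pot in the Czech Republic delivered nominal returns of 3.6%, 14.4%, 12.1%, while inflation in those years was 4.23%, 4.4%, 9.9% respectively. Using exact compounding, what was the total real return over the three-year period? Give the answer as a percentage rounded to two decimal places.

Compound the nominal returns: 1.0360 × 1.1440 × 1.1210 = 1.328591.
Compound inflation: 1.0423 × 1.0440 × 1.0990 = 1.195889.
Deflate: 1.328591 / 1.195889 = 1.110965.
Total real return = 1.110965 − 1 → 11.10%.

11.10%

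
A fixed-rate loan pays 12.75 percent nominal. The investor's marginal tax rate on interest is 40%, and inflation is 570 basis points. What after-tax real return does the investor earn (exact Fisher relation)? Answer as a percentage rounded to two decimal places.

1.84%

After-tax nominal return = 12.75% × (1 − 0.4) = 7.6500%.
1 + r = 1.07650 / 1.05700 = 1.018448
After-tax real rate = 1.018448 − 1 → 1.84%.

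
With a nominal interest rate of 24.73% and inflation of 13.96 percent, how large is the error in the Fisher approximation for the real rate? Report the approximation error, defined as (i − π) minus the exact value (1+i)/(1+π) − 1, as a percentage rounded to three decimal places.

1.319%

Approximate: r ≈ 24.730% − 13.960% = 10.7700%
Exact: (1 + 0.2473)/(1 + 0.1396) − 1 = 9.4507%
Error = 10.7700% − 9.4507% = 1.3193% → 1.319%.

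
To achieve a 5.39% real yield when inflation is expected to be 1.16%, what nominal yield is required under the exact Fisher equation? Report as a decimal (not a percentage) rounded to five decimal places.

0.06613

(1 + i) = (1 + r)(1 + π) = 1.05390 × 1.01160 = 1.06612524
i = 1.06612524 − 1, so the required nominal rate is 0.06613.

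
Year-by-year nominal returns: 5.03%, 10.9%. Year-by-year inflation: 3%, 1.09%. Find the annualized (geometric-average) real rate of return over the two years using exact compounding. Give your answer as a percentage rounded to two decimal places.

Nominal growth factor = 1.0503 × 1.1090 = 1.16478270
Price-level growth factor = 1.0300 × 1.0109 = 1.04122700
Real growth factor = 1.16478270 / 1.04122700 = 1.11866356
Annualized real rate = 1.11866356^(1/2) − 1 = 5.7669% → 5.77%.

5.77%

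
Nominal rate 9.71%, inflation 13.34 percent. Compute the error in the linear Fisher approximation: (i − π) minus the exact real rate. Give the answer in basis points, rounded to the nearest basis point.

-43 basis points

Approximate: r ≈ 9.710% − 13.340% = -3.6300%
Exact: (1 + 0.0971)/(1 + 0.1334) − 1 = -3.2028%
Error = -3.6300% − (-3.2028%) = -0.4272% → -43 basis points.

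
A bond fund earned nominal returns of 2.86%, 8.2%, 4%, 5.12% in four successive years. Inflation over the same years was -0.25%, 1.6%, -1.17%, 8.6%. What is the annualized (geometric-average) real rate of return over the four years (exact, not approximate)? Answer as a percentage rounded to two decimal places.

Nominal growth factor = 1.0286 × 1.0820 × 1.0400 × 1.0512 = 1.21672511
Price-level growth factor = 0.9975 × 1.0160 × 0.9883 × 1.0860 = 1.08774033
Real growth factor = 1.21672511 / 1.08774033 = 1.11858049
Annualized real rate = 1.11858049^(1/4) − 1 = 2.8411% → 2.84%.

2.84%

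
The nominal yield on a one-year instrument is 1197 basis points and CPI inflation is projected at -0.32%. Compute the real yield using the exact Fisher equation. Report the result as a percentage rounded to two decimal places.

12.33%

By the Fisher equation, 1 + r = (1 + i)/(1 + π).
1 + r = 1.11970 / 0.99680 = 1.123295
r = 1.123295 − 1 = 12.3295%, i.e. 12.33%.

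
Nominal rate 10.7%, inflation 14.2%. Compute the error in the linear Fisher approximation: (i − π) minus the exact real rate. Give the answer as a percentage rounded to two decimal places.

Approximate: r ≈ 10.700% − 14.200% = -3.5000%
Exact: (1 + 0.1070)/(1 + 0.1420) − 1 = -3.0648%
Error = -3.5000% − (-3.0648%) = -0.4352% → -0.44%.

-0.44%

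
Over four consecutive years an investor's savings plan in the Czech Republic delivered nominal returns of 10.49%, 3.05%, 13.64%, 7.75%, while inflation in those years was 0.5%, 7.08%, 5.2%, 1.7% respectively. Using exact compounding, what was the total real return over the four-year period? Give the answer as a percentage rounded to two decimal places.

Nominal growth factor = 1.1049 × 1.0305 × 1.1364 × 1.0775 = 1.394182
Price-level growth factor = 1.0050 × 1.0708 × 1.0520 × 1.0170 = 1.151360
Real growth factor = 1.394182 / 1.151360 = 1.210900
Total real return = 1.210900 − 1 → 21.09%.

21.09%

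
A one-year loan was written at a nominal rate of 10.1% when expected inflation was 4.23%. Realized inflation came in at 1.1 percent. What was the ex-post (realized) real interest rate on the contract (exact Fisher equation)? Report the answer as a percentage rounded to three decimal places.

8.902%

Ex-post: (1 + 0.1010)/(1 + 0.0110) − 1 = 8.9021%
So the realized real rate is 8.902%.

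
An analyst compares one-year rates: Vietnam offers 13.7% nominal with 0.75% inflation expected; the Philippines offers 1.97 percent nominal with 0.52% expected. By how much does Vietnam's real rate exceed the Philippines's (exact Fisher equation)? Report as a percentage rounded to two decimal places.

Vietnam: (1 + 0.1370)/(1 + 0.0075) − 1 = 12.8536%
The Philippines: (1 + 0.0197)/(1 + 0.0052) − 1 = 1.4425%
Differential = 12.8536% − 1.4425% = 11.4111% → 11.41%.

11.41%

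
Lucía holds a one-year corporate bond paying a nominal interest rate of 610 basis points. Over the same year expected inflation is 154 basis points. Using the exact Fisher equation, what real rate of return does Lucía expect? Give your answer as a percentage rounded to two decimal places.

4.49%

By the Fisher equation, 1 + r = (1 + i)/(1 + π).
1 + r = 1.06100 / 1.01540 = 1.044908
r = 1.044908 − 1 = 4.4908%, i.e. 4.49%.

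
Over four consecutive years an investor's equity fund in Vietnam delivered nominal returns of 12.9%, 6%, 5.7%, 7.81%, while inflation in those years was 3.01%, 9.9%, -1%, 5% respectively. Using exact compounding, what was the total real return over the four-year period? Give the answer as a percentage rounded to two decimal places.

Nominal growth factor = 1.1290 × 1.0600 × 1.0570 × 1.0781 = 1.363747
Price-level growth factor = 1.0301 × 1.0990 × 0.9900 × 1.0500 = 1.176797
Real growth factor = 1.363747 / 1.176797 = 1.158863
Total real return = 1.158863 − 1 → 15.89%.

15.89%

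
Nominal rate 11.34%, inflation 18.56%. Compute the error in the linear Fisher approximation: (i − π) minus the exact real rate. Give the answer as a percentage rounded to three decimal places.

Approximate: r ≈ 11.340% − 18.560% = -7.2200%
Exact: (1 + 0.1134)/(1 + 0.1856) − 1 = -6.0897%
Error = -7.2200% − (-6.0897%) = -1.1303% → -1.130%.

-1.130%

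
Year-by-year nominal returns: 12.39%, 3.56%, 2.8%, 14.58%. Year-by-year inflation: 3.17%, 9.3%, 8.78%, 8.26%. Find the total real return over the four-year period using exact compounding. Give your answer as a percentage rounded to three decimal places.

Compound the nominal returns: 1.1239 × 1.0356 × 1.0280 × 1.1458 = 1.370950.
Compound inflation: 1.0317 × 1.0930 × 1.0878 × 1.0826 = 1.327977.
Deflate: 1.370950 / 1.327977 = 1.032360.
Total real return = 1.032360 − 1 → 3.236%.

3.236%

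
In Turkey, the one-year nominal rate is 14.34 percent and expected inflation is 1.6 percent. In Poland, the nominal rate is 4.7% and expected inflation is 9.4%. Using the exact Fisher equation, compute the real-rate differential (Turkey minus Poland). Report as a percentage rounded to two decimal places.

16.84%

Turkey: (1 + 0.1434)/(1 + 0.0160) − 1 = 12.5394%
Poland: (1 + 0.0470)/(1 + 0.0940) − 1 = -4.2962%
Differential = 12.5394% − (-4.2962%) = 16.8355% → 16.84%.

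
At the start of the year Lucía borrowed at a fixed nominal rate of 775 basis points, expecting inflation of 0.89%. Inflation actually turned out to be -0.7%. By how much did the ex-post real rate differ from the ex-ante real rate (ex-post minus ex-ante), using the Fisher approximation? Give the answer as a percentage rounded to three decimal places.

Ex-ante: 7.75% − 0.89% = 6.860%
Ex-post: 7.75% − (-0.7%) = 8.450%
Difference (ex-post − ex-ante) = 1.5900% → 1.590%.

1.590%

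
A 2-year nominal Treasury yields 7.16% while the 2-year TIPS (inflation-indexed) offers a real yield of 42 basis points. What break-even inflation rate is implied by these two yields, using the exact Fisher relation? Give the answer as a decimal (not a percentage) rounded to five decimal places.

(1 + π) = (1 + i)/(1 + r) = 1.07160 / 1.00420 = 1.067118
Break-even inflation = 1.067118 − 1 → 0.06712.

0.06712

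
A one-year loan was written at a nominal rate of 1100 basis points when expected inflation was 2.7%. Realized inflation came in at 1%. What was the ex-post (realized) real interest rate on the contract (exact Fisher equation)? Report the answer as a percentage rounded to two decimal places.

Ex-post: (1 + 0.1100)/(1 + 0.0100) − 1 = 9.9010%
So the realized real rate is 9.90%.

9.90%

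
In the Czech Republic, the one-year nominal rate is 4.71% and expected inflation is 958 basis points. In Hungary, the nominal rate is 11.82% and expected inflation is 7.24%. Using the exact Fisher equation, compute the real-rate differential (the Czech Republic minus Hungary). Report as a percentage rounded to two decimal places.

The Czech Republic: (1 + 0.0471)/(1 + 0.0958) − 1 = -4.44424%
Hungary: (1 + 0.1182)/(1 + 0.0724) − 1 = 4.27079%
Differential = -4.44424% − 4.27079% = -8.71504% → -8.72%.

-8.72%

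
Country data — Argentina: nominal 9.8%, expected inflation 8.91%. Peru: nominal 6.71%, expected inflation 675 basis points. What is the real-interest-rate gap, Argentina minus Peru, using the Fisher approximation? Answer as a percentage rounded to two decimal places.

0.93%

Argentina: 9.8% − 8.91% = 0.890%
Peru: 6.71% − 6.75% = -0.040%
Differential = 0.930% → 0.93%.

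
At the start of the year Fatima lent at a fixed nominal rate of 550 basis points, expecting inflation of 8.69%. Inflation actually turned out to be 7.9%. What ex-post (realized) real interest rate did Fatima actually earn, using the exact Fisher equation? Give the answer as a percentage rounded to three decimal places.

-2.224%

Ex-post: (1 + 0.0550)/(1 + 0.0790) − 1 = -2.2243%
So the realized real rate is -2.224%.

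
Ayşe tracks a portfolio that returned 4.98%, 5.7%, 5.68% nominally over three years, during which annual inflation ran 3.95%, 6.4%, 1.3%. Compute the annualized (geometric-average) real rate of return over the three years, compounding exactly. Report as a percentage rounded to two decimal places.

Nominal growth factor = 1.0498 × 1.0570 × 1.0568 = 1.17266607
Price-level growth factor = 1.0395 × 1.0640 × 1.0130 = 1.12040636
Real growth factor = 1.17266607 / 1.12040636 = 1.04664353
Annualized real rate = 1.04664353^(1/3) − 1 = 1.5312% → 1.53%.

1.53%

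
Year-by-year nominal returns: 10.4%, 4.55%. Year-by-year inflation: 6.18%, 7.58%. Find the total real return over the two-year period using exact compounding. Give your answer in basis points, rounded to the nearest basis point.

Nominal growth factor = 1.1040 × 1.0455 = 1.154232
Price-level growth factor = 1.0618 × 1.0758 = 1.142284
Real growth factor = 1.154232 / 1.142284 = 1.010459
Total real return = 1.010459 − 1 → 105 basis points.

105 basis points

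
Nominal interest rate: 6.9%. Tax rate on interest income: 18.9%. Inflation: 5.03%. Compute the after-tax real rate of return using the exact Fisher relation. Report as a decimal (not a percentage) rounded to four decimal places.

0.0054

After-tax nominal return = 6.9% × (1 − 0.189) = 5.5959%.
1 + r = 1.055959 / 1.05030 = 1.005388
After-tax real rate = 1.005388 − 1 → 0.0054.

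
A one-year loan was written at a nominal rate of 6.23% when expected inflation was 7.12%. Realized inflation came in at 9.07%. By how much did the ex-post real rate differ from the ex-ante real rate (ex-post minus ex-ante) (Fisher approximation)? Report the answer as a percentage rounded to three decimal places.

Ex-ante: 6.23% − 7.12% = -0.890%
Ex-post: 6.23% − 9.07% = -2.840%
Difference (ex-post − ex-ante) = -1.9500% → -1.950%.

-1.950%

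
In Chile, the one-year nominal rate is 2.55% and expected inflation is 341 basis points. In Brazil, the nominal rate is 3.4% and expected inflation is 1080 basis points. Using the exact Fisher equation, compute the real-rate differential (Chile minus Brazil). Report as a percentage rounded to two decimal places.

Chile: (1 + 0.0255)/(1 + 0.0341) − 1 = -0.8316%
Brazil: (1 + 0.0340)/(1 + 0.1080) − 1 = -6.6787%
Differential = -0.8316% − (-6.6787%) = 5.8471% → 5.85%.

5.85%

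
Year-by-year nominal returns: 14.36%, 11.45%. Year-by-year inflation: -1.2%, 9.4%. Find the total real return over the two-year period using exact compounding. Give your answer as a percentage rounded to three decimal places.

17.918%

Compound the nominal returns: 1.1436 × 1.1145 = 1.274542.
Compound inflation: 0.9880 × 1.0940 = 1.080872.
Deflate: 1.274542 / 1.080872 = 1.179180.
Total real return = 1.179180 − 1 → 17.918%.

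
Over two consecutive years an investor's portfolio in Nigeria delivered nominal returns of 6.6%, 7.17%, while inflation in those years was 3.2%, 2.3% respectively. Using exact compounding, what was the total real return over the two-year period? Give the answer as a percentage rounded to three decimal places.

Nominal growth factor = 1.0660 × 1.0717 = 1.142432
Price-level growth factor = 1.0320 × 1.0230 = 1.055736
Real growth factor = 1.142432 / 1.055736 = 1.082119
Total real return = 1.082119 − 1 → 8.212%.

8.212%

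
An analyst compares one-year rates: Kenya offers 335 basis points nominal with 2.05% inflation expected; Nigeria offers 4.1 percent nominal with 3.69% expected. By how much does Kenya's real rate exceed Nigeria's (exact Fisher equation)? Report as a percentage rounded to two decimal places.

Kenya: (1 + 0.0335)/(1 + 0.0205) − 1 = 1.2739%
Nigeria: (1 + 0.0410)/(1 + 0.0369) − 1 = 0.3954%
Differential = 1.2739% − 0.3954% = 0.8785% → 0.88%.

0.88%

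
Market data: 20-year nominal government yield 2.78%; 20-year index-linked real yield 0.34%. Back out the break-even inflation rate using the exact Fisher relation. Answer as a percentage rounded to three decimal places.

2.432%

(1 + π) = (1 + i)/(1 + r) = 1.02780 / 1.00340 = 1.024317
Break-even inflation = 1.024317 − 1 → 2.432%.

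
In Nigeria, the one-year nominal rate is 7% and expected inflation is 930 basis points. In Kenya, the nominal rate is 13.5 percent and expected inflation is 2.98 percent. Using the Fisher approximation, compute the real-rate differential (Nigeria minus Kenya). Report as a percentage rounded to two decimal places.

Nigeria: 7% − 9.3% = -2.300%
Kenya: 13.5% − 2.98% = 10.520%
Differential = -12.820% → -12.82%.

-12.82%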